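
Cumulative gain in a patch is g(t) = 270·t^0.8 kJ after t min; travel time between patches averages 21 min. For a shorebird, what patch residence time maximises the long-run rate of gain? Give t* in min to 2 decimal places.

84.00 min

By the marginal value theorem, leave when the instantaneous gain rate g'(t) equals the habitat-wide average g(t)/(T + t).
g'(t) = 0.8·270·t^-0.2. Setting 0.8·270·t^-0.2 = 270·t^0.8/(21+t) gives 0.8(21+t) = t, so 0.20·t = 0.8×21.
t* = 0.8×21/0.20 = 84 min.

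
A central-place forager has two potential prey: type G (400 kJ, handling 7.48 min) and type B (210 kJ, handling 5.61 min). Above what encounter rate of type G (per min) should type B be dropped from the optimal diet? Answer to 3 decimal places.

0.312 per min

The zero-one rule: include type B iff E₂/h₂ > λE₁/(1+λh₁). Equality gives the switch point.
λE₁h₂ = E₂ + λE₂h₁ ⇒ λ = E₂/(E₁h₂ − E₂h₁) = 210/(2244 − 1571) = 0.3119 per min.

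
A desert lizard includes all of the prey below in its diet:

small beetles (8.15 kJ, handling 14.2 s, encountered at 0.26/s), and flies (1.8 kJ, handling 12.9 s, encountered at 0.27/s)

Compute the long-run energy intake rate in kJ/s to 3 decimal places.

R = Σλ_iE_i / (1 + Σλ_ih_i)
Numerator: 0.26×8.15 + 0.27×1.8 = 2.605
Denominator: 1 + 0.26×14.2 + 0.27×12.9 = 8.175
R = 2.605/8.175 = 0.3187 kJ/s

0.319 kJ/s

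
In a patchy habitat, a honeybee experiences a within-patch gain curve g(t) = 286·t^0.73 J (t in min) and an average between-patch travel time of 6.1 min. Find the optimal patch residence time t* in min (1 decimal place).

16.5 min

Maximise g(t)/(T+t): set derivative to zero → g'(t)(T+t) = g(t).
g'(t) = 0.73·286·t^-0.27. Setting 0.73·286·t^-0.27 = 286·t^0.73/(6.1+t) gives 0.73(6.1+t) = t, so 0.27·t = 0.73×6.1.
t* = 0.73×6.1/0.27 = 16.49 min.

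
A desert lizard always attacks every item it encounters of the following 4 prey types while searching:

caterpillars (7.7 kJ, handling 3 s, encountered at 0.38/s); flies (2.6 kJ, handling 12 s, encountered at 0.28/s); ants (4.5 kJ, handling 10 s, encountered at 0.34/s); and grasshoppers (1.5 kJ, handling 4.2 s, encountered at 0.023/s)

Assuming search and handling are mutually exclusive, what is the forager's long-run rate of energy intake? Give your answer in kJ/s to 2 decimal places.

0.58 kJ/s

R = (0.38×7.7 + 0.28×2.6 + 0.34×4.5 + 0.023×1.5) / (1 + 0.38×3 + 0.28×12 + 0.34×10 + 0.023×4.2) = 5.219/8.997 = 0.5801 kJ/s.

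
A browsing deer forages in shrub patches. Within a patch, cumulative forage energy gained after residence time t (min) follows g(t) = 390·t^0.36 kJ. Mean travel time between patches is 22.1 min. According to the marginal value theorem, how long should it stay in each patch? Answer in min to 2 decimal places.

By the marginal value theorem, leave when the instantaneous gain rate g'(t) equals the habitat-wide average g(t)/(T + t).
g'(t) = 0.36·390·t^-0.64. Setting 0.36·390·t^-0.64 = 390·t^0.36/(22.1+t) gives 0.36(22.1+t) = t, so 0.64·t = 0.36×22.1.
t* = 0.36×22.1/0.64 = 12.43 min.

12.43 min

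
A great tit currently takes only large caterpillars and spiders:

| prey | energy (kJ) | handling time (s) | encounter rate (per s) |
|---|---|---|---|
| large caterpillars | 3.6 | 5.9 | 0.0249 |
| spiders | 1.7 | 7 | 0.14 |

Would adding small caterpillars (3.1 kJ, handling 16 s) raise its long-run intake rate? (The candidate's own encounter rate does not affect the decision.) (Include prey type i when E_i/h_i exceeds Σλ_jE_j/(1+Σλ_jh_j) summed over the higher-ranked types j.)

Current rate: (0.0249×3.6 + 0.14×1.7)/(1 + 0.0249×5.9 + 0.14×7) = 0.154 kJ/s.
small caterpillars: E/h = 3.1/16 = 0.1938 kJ/s.
Since 0.1938 > R, including small caterpillars increases the long-run rate.

Yes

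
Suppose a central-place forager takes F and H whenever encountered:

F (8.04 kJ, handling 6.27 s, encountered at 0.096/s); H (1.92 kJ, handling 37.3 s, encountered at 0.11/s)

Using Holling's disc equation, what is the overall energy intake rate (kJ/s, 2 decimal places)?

Energy encountered per unit search time: 0.096×8.04 + 0.11×1.92 = 0.983 kJ/s.
Handling time per unit search time: 0.096×6.27 + 0.11×37.3 = 4.705.
Rate = 0.983/(1 + 4.705) = 0.1723 kJ/s.

0.17 kJ/s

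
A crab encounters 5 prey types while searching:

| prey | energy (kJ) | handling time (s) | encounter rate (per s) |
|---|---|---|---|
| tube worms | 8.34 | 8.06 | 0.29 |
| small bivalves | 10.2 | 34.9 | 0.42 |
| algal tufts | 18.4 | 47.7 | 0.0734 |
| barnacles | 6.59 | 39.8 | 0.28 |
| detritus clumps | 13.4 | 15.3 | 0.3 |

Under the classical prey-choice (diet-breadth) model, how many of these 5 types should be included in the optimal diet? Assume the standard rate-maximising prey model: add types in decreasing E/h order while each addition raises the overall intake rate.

2

E/h in descending order: tube worms 1.03, detritus clumps 0.876, algal tufts 0.386, small bivalves 0.292, barnacles 0.166 kJ/s. The optimal diet is the largest prefix of this list for which every included type satisfies E_i/h_i > R on the types above it.
Rate on top 1: 0.7247. detritus clumps: 0.876 > 0.7247 → include.
Rate on top 2: 0.8122. algal tufts: 0.386 < 0.8122 → exclude; stop.
Optimal diet: tube worms, detritus clumps — 2 of 5 types.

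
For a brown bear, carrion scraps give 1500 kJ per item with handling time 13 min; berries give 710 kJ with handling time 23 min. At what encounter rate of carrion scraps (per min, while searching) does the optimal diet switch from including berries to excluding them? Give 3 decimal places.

At the threshold, the rate on carrion scraps alone equals the profitability of berries: λ·1500/(1 + λ·13) = 710/23 = 30.87.
Rearranging, λ(1500 − 30.87×13) = 30.87, so λ = 30.87/1099 = 0.0281 per min.

0.028 per min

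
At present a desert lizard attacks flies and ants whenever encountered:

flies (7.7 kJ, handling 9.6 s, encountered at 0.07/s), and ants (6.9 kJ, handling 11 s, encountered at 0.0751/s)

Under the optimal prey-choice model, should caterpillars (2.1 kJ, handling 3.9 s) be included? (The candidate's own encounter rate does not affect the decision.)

Current rate: (0.07×7.7 + 0.0751×6.9)/(1 + 0.07×9.6 + 0.0751×11) = 0.4232 kJ/s.
Profitability of caterpillars: 2.1/3.9 = 0.5385 kJ/s.
Since 0.5385 > R, including caterpillars increases the long-run rate.

Yes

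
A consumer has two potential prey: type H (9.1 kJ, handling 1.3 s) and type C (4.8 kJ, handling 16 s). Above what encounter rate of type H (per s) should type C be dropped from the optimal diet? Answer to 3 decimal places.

0.034 per s

At the threshold, the rate on type H alone equals the profitability of type C: λ·9.1/(1 + λ·1.3) = 4.8/16 = 0.3.
Rearranging, λ(9.1 − 0.3×1.3) = 0.3, so λ = 0.3/8.71 = 0.03444 per s.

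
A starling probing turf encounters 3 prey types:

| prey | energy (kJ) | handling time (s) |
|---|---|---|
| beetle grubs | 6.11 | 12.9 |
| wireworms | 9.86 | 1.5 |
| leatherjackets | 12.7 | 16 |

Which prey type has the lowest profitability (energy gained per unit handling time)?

Profitability E/h (kJ/s): beetle grubs = 6.11/12.9 = 0.474, wireworms = 9.86/1.5 = 6.57, leatherjackets = 12.7/16 = 0.794.
Ranked: wireworms > leatherjackets > beetle grubs.

beetle grubs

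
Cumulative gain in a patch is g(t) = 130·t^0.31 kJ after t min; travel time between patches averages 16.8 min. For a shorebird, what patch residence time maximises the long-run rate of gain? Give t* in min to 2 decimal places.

7.55 min

By the marginal value theorem, leave when the instantaneous gain rate g'(t) equals the habitat-wide average g(t)/(T + t).
g'(t) = 0.31·130·t^-0.69. Setting 0.31·130·t^-0.69 = 130·t^0.31/(16.8+t) gives 0.31(16.8+t) = t, so 0.69·t = 0.31×16.8.
t* = 0.31×16.8/0.69 = 7.548 min.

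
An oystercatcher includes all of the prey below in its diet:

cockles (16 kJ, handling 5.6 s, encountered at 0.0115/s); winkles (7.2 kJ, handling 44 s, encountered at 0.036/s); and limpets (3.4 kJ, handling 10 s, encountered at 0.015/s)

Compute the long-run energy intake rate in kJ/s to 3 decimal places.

R = (0.0115×16 + 0.036×7.2 + 0.015×3.4) / (1 + 0.0115×5.6 + 0.036×44 + 0.015×10) = 0.4942/2.798 = 0.1766 kJ/s.

0.177 kJ/s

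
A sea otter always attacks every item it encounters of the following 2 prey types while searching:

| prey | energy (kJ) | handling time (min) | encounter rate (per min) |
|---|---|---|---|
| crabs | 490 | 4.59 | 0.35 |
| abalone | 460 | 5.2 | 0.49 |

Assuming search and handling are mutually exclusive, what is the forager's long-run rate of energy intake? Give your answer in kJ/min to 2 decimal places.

Energy encountered per unit search time: 0.35×490 + 0.49×460 = 396.9 kJ/min.
Handling time per unit search time: 0.35×4.59 + 0.49×5.2 = 4.154.
Rate = 396.9/(1 + 4.154) = 77 kJ/min.

77.00 kJ/min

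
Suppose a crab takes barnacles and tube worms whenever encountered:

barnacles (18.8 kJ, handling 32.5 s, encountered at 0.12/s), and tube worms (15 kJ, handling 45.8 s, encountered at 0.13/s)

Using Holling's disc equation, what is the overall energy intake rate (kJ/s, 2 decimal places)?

Energy encountered per unit search time: 0.12×18.8 + 0.13×15 = 4.206 kJ/s.
Handling time per unit search time: 0.12×32.5 + 0.13×45.8 = 9.854.
Rate = 4.206/(1 + 9.854) = 0.3875 kJ/s.

0.39 kJ/s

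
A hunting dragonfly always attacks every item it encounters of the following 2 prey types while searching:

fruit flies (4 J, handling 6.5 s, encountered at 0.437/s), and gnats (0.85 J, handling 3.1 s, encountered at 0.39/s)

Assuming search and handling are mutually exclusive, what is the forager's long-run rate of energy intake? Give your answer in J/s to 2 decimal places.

0.41 J/s

Energy encountered per unit search time: 0.437×4 + 0.39×0.85 = 2.079 J/s.
Handling time per unit search time: 0.437×6.5 + 0.39×3.1 = 4.05.
Rate = 2.079/(1 + 4.05) = 0.4118 J/s.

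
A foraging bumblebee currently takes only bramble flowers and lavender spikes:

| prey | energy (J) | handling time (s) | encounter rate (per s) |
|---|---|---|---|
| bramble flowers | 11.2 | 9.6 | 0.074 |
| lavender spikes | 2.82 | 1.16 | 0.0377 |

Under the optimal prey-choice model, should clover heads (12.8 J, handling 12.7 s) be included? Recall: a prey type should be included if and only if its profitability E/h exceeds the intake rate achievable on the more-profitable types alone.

Yes

Intake rate on the current diet: R = (0.074×11.2 + 0.0377×2.82) / (1 + 0.074×9.6 + 0.0377×1.16) = 0.9351/1.754 = 0.5331 J/s.
clover heads: E/h = 12.8/12.7 = 1.008 J/s.
1.008 > 0.5331, so adding clover heads raises the average — include it.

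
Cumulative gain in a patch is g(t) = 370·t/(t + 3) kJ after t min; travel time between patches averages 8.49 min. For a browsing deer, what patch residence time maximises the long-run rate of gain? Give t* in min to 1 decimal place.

5.0 min

Optimal t* satisfies g'(t*) = g(t*)/(T + t*).
g'(t) = 370·3/(t + 3)². Setting 370·3/(t+3)² = 370t/[(t+3)(8.49+t)] gives 3(8.49+t) = t(t+3), so t² = 3×8.49 = 25.47.
t* = √25.47 = 5.047 min.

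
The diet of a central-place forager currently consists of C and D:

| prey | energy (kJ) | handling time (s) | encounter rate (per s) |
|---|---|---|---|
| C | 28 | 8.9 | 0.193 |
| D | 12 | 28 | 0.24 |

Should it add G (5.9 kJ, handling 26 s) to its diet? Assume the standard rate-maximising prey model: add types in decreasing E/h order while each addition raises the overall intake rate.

No

Intake rate on the current diet: R = (0.193×28 + 0.24×12) / (1 + 0.193×8.9 + 0.24×28) = 8.284/9.438 = 0.8778 kJ/s.
Profitability of G: 5.9/26 = 0.2269 kJ/s.
0.2269 < 0.8778, so adding G would lower the average — exclude it.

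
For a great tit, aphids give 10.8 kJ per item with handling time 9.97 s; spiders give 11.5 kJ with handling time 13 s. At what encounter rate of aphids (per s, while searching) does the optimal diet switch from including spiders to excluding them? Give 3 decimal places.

Drop spiders once their profitability E₂/h₂ falls below the rate achievable on aphids alone: E₂/h₂ = λE₁/(1 + λh₁).
Solve for λ: λE₁h₂ = E₂(1 + λh₁) → λ(E₁h₂ − E₂h₁) = E₂ → λ = E₂/(E₁h₂ − E₂h₁).
λ = 11.5/(10.8×13 − 11.5×9.97) = 11.5/25.75 = 0.4467 per s.

0.447 per s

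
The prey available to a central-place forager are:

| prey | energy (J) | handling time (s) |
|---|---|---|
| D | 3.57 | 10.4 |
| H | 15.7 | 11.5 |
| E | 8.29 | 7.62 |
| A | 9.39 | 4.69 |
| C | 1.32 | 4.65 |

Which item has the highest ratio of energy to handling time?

Profitability E/h (J/s): D = 3.57/10.4 = 0.343, H = 15.7/11.5 = 1.37, E = 8.29/7.62 = 1.09, A = 9.39/4.69 = 2, C = 1.32/4.65 = 0.284.
Ranked: A > H > E > D > C.

A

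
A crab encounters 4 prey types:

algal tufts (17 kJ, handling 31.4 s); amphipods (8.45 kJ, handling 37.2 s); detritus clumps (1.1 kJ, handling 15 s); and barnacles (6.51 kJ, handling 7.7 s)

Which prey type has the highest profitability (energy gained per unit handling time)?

Profitability E/h (kJ/s): algal tufts = 17/31.4 = 0.541, amphipods = 8.45/37.2 = 0.227, detritus clumps = 1.1/15 = 0.0733, barnacles = 6.51/7.7 = 0.845.
Ranked: barnacles > algal tufts > amphipods > detritus clumps.

barnacles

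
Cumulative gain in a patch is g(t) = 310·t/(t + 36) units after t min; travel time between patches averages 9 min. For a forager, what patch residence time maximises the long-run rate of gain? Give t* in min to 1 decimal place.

Optimal t* satisfies g'(t*) = g(t*)/(T + t*).
g'(t) = 310·36/(t + 36)². Setting 310·36/(t+36)² = 310t/[(t+36)(9+t)] gives 36(9+t) = t(t+36), so t² = 36×9 = 324.
t* = √324 = 18 min.

18.0 min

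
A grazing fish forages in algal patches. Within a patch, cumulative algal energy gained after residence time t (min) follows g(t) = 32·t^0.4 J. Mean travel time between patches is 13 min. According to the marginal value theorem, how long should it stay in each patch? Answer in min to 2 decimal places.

8.67 min

Maximise g(t)/(T+t): set derivative to zero → g'(t)(T+t) = g(t).
g'(t) = 0.4·32·t^-0.6. Setting 0.4·32·t^-0.6 = 32·t^0.4/(13+t) gives 0.4(13+t) = t, so 0.60·t = 0.4×13.
t* = 0.4×13/0.60 = 8.667 min.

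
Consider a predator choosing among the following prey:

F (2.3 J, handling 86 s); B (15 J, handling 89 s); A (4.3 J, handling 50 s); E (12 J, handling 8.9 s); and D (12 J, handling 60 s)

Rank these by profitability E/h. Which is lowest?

Profitability E/h (J/s): F = 2.3/86 = 0.0267, B = 15/89 = 0.169, A = 4.3/50 = 0.086, E = 12/8.9 = 1.35, D = 12/60 = 0.2.
Ranked: E > D > B > A > F.

F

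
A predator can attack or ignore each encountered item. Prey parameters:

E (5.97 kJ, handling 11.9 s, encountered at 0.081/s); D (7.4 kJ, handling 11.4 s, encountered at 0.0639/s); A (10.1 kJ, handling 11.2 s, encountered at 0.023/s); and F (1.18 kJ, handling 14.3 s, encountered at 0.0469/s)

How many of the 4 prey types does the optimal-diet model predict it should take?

3

E/h in descending order: A 0.902, D 0.649, E 0.502, F 0.0825 kJ/s. The optimal diet is the largest prefix of this list for which every included type satisfies E_i/h_i > R on the types above it.
Rate on top 1: 0.1847. D: 0.649 > 0.1847 → include.
Rate on top 2: 0.3551. E: 0.502 > 0.3551 → include.
Rate on top 3: 0.403. F: 0.0825 < 0.403 → exclude; stop.
Optimal diet: A, D, E — 3 of 4 types.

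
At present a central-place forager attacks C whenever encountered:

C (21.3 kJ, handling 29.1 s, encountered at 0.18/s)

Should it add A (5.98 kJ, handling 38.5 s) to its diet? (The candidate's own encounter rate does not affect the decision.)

Intake rate on the current diet: R = (0.18×21.3) / (1 + 0.18×29.1) = 3.834/6.238 = 0.6146 kJ/s.
Profitability of A: 5.98/38.5 = 0.1553 kJ/s.
Since 0.1553 < R, time spent handling A is better spent searching.

No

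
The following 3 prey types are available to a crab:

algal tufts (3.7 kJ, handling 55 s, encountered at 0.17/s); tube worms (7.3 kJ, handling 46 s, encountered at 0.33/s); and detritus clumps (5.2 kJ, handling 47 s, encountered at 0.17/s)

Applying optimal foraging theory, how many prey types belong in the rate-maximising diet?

E/h in descending order: tube worms 0.159, detritus clumps 0.111, algal tufts 0.0673 kJ/s. The optimal diet is the largest prefix of this list for which every included type satisfies E_i/h_i > R on the types above it.
Rate on top 1: 0.1489. detritus clumps: 0.111 < 0.1489 → exclude; stop.
Optimal diet: tube worms — 1 of 3 types.

1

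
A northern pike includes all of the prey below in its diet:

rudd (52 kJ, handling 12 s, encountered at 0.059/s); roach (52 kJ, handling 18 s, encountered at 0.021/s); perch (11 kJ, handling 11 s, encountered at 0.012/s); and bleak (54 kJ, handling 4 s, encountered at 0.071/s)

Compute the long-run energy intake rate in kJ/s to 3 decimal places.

3.248 kJ/s

Energy encountered per unit search time: 0.059×52 + 0.021×52 + 0.012×11 + 0.071×54 = 8.126 kJ/s.
Handling time per unit search time: 0.059×12 + 0.021×18 + 0.012×11 + 0.071×4 = 1.502.
Rate = 8.126/(1 + 1.502) = 3.248 kJ/s.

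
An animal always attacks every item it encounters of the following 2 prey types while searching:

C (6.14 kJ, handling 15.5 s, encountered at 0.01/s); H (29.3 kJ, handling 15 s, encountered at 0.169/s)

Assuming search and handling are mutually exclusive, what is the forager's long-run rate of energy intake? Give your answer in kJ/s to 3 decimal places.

R = Σλ_iE_i / (1 + Σλ_ih_i)
Numerator: 0.01×6.14 + 0.169×29.3 = 5.013
Denominator: 1 + 0.01×15.5 + 0.169×15 = 3.69
R = 5.013/3.69 = 1.359 kJ/s

1.359 kJ/s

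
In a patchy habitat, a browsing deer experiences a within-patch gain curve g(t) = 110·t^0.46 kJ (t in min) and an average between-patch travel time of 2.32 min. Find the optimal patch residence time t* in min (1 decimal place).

Optimal t* satisfies g'(t*) = g(t*)/(T + t*).
g'(t) = 0.46·110·t^-0.54. Setting 0.46·110·t^-0.54 = 110·t^0.46/(2.32+t) gives 0.46(2.32+t) = t, so 0.54·t = 0.46×2.32.
t* = 0.46×2.32/0.54 = 1.976 min.

2.0 min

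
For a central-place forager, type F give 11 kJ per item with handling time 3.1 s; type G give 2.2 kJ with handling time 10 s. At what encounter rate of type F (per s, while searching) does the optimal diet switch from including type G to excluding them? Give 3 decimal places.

0.021 per s

At the threshold, the rate on type F alone equals the profitability of type G: λ·11/(1 + λ·3.1) = 2.2/10 = 0.22.
Rearranging, λ(11 − 0.22×3.1) = 0.22, so λ = 0.22/10.32 = 0.02132 per s.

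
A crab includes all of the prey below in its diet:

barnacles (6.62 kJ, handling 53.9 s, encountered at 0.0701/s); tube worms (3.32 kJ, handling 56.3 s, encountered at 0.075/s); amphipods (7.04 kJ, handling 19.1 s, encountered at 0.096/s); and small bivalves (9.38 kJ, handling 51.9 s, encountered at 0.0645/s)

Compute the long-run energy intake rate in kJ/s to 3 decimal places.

0.141 kJ/s

R = Σλ_iE_i / (1 + Σλ_ih_i)
Numerator: 0.0701×6.62 + 0.075×3.32 + 0.096×7.04 + 0.0645×9.38 = 1.994
Denominator: 1 + 0.0701×53.9 + 0.075×56.3 + 0.096×19.1 + 0.0645×51.9 = 14.18
R = 1.994/14.18 = 0.1406 kJ/s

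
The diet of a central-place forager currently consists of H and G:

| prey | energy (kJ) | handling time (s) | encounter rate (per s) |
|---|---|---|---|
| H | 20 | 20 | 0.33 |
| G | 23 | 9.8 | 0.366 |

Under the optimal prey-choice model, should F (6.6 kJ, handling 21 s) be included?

No

Intake rate on the current diet: R = (0.33×20 + 0.366×23) / (1 + 0.33×20 + 0.366×9.8) = 15.02/11.19 = 1.342 kJ/s.
F: E/h = 6.6/21 = 0.3143 kJ/s.
0.3143 < 1.342, so adding F would lower the average — exclude it.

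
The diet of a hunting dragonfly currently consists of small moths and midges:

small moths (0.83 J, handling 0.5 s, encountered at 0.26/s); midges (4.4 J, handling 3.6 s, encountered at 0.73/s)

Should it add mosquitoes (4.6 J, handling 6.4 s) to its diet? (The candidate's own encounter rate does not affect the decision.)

No

On small moths and midges alone, R = ΣλE/(1+Σλh) = 3.428/3.758 = 0.9121 J/s.
mosquitoes: E/h = 4.6/6.4 = 0.7187 J/s.
0.7187 < 0.9121, so adding mosquitoes would lower the average — exclude it.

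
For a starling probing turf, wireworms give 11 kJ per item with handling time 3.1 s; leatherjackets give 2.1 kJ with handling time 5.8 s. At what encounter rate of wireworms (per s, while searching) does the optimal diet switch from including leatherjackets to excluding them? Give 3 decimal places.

0.037 per s

The zero-one rule: include leatherjackets iff E₂/h₂ > λE₁/(1+λh₁). Equality gives the switch point.
λE₁h₂ = E₂ + λE₂h₁ ⇒ λ = E₂/(E₁h₂ − E₂h₁) = 2.1/(63.8 − 6.51) = 0.03666 per s.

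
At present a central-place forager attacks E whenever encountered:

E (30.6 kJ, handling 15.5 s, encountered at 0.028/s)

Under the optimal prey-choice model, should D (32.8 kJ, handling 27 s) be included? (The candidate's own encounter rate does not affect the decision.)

Current rate: (0.028×30.6)/(1 + 0.028×15.5) = 0.5975 kJ/s.
Profitability of D: 32.8/27 = 1.215 kJ/s.
Since 1.215 > R, including D increases the long-run rate.

Yes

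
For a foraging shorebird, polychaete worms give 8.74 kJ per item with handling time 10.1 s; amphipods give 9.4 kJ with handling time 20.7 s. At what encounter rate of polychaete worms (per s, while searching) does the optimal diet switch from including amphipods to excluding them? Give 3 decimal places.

0.109 per s

At the threshold, the rate on polychaete worms alone equals the profitability of amphipods: λ·8.74/(1 + λ·10.1) = 9.4/20.7 = 0.4541.
Rearranging, λ(8.74 − 0.4541×10.1) = 0.4541, so λ = 0.4541/4.154 = 0.1093 per s.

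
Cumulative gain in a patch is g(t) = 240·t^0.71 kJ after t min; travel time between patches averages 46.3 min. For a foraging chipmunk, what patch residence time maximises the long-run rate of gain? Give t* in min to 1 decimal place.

113.4 min

Maximise g(t)/(T+t): set derivative to zero → g'(t)(T+t) = g(t).
g'(t) = 0.71·240·t^-0.29. Setting 0.71·240·t^-0.29 = 240·t^0.71/(46.3+t) gives 0.71(46.3+t) = t, so 0.29·t = 0.71×46.3.
t* = 0.71×46.3/0.29 = 113.4 min.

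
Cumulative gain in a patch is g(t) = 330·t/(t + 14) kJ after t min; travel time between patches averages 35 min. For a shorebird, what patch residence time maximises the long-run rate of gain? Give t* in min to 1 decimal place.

By the marginal value theorem, leave when the instantaneous gain rate g'(t) equals the habitat-wide average g(t)/(T + t).
g'(t) = 330·14/(t + 14)². Setting 330·14/(t+14)² = 330t/[(t+14)(35+t)] gives 14(35+t) = t(t+14), so t² = 14×35 = 490.
t* = √490 = 22.14 min.

22.1 min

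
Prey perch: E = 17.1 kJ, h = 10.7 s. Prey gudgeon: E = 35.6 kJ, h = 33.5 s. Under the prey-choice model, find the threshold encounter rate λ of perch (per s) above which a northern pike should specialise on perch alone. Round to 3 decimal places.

0.185 per s

At the threshold, the rate on perch alone equals the profitability of gudgeon: λ·17.1/(1 + λ·10.7) = 35.6/33.5 = 1.063.
Rearranging, λ(17.1 − 1.063×10.7) = 1.063, so λ = 1.063/5.729 = 0.1855 per s.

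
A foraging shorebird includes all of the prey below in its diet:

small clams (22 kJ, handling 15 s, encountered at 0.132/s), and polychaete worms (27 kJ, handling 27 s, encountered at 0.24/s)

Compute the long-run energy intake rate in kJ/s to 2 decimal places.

0.99 kJ/s

Energy encountered per unit search time: 0.132×22 + 0.24×27 = 9.384 kJ/s.
Handling time per unit search time: 0.132×15 + 0.24×27 = 8.46.
Rate = 9.384/(1 + 8.46) = 0.992 kJ/s.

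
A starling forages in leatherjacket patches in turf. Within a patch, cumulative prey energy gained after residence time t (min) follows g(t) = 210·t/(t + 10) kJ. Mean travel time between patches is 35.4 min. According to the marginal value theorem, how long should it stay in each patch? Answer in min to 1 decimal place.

18.8 min

Optimal t* satisfies g'(t*) = g(t*)/(T + t*).
g'(t) = 210·10/(t + 10)². Setting 210·10/(t+10)² = 210t/[(t+10)(35.4+t)] gives 10(35.4+t) = t(t+10), so t² = 10×35.4 = 354.
t* = √354 = 18.81 min.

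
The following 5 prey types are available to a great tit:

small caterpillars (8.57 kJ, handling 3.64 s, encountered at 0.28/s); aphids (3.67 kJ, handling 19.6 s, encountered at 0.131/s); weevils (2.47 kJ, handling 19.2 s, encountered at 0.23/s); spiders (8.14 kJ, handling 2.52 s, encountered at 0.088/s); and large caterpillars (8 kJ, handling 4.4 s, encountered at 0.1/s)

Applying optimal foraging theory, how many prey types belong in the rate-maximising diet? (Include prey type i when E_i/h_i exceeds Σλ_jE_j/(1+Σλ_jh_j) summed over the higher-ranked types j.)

3

E/h in descending order: spiders 3.23, small caterpillars 2.35, large caterpillars 1.82, aphids 0.187, weevils 0.129 kJ/s. The optimal diet is the largest prefix of this list for which every included type satisfies E_i/h_i > R on the types above it.
Rate on top 1: 0.5863. small caterpillars: 2.35 > 0.5863 → include.
Rate on top 2: 1.39. large caterpillars: 1.82 > 1.39 → include.
Rate on top 3: 1.461. aphids: 0.187 < 1.461 → exclude; stop.
Optimal diet: spiders, small caterpillars, large caterpillars — 3 of 5 types.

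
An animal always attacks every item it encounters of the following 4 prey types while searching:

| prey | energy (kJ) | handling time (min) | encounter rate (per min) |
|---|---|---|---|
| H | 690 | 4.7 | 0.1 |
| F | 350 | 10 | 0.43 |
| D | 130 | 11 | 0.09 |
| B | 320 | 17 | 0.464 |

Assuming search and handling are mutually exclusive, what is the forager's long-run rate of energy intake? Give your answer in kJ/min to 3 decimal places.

Energy encountered per unit search time: 0.1×690 + 0.43×350 + 0.09×130 + 0.464×320 = 379.7 kJ/min.
Handling time per unit search time: 0.1×4.7 + 0.43×10 + 0.09×11 + 0.464×17 = 13.65.
Rate = 379.7/(1 + 13.65) = 25.92 kJ/min.

25.920 kJ/min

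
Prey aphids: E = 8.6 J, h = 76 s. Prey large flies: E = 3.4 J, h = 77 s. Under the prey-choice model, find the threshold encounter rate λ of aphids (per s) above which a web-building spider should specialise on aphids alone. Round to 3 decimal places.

At the threshold, the rate on aphids alone equals the profitability of large flies: λ·8.6/(1 + λ·76) = 3.4/77 = 0.04416.
Rearranging, λ(8.6 − 0.04416×76) = 0.04416, so λ = 0.04416/5.244 = 0.00842 per s.

0.008 per s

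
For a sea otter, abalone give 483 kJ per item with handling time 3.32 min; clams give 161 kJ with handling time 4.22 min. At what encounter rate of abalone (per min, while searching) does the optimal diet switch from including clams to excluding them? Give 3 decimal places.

Drop clams once their profitability E₂/h₂ falls below the rate achievable on abalone alone: E₂/h₂ = λE₁/(1 + λh₁).
Solve for λ: λE₁h₂ = E₂(1 + λh₁) → λ(E₁h₂ − E₂h₁) = E₂ → λ = E₂/(E₁h₂ − E₂h₁).
λ = 161/(483×4.22 − 161×3.32) = 161/1504 = 0.1071 per min.

0.107 per min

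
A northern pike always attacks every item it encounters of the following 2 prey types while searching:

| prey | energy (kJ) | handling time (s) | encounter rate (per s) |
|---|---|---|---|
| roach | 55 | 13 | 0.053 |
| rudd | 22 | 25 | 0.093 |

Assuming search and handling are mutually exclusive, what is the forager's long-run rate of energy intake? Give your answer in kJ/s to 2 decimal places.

Energy encountered per unit search time: 0.053×55 + 0.093×22 = 4.961 kJ/s.
Handling time per unit search time: 0.053×13 + 0.093×25 = 3.014.
Rate = 4.961/(1 + 3.014) = 1.236 kJ/s.

1.24 kJ/s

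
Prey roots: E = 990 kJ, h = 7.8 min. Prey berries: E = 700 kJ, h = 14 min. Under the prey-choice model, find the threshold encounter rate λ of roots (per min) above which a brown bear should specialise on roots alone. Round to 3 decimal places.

0.083 per min

At the threshold, the rate on roots alone equals the profitability of berries: λ·990/(1 + λ·7.8) = 700/14 = 50.
Rearranging, λ(990 − 50×7.8) = 50, so λ = 50/600 = 0.08333 per min.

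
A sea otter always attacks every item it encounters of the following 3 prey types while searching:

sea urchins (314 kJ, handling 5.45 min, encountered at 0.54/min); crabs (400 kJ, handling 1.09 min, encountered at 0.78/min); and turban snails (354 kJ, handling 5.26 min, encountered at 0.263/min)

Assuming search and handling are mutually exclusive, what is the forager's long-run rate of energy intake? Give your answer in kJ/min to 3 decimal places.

93.039 kJ/min

R = (0.54×314 + 0.78×400 + 0.263×354) / (1 + 0.54×5.45 + 0.78×1.09 + 0.263×5.26) = 574.7/6.177 = 93.04 kJ/min.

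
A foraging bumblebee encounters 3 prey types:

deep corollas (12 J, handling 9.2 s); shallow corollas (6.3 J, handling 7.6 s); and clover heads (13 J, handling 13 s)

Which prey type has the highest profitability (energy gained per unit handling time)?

deep corollas

Profitability E/h (J/s): deep corollas = 12/9.2 = 1.3, shallow corollas = 6.3/7.6 = 0.829, clover heads = 13/13 = 1.
Ranked: deep corollas > clover heads > shallow corollas.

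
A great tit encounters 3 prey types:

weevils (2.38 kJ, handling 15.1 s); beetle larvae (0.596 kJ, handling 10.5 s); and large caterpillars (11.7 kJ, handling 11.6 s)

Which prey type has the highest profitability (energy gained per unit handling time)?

large caterpillars

In descending order of E/h:
large caterpillars: 11.7/11.6 = 1.01 kJ/s
weevils: 2.38/15.1 = 0.158 kJ/s
beetle larvae: 0.596/10.5 = 0.0568 kJ/s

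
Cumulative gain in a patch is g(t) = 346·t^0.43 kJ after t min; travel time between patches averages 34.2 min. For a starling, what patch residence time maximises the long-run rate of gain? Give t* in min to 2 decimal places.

Maximise g(t)/(T+t): set derivative to zero → g'(t)(T+t) = g(t).
g'(t) = 0.43·346·t^-0.57. Setting 0.43·346·t^-0.57 = 346·t^0.43/(34.2+t) gives 0.43(34.2+t) = t, so 0.57·t = 0.43×34.2.
t* = 0.43×34.2/0.57 = 25.8 min.

25.80 min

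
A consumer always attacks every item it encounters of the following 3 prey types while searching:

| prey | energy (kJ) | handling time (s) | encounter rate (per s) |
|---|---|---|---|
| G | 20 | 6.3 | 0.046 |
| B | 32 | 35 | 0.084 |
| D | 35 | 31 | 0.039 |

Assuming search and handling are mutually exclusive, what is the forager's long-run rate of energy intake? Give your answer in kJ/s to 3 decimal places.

Energy encountered per unit search time: 0.046×20 + 0.084×32 + 0.039×35 = 4.973 kJ/s.
Handling time per unit search time: 0.046×6.3 + 0.084×35 + 0.039×31 = 4.439.
Rate = 4.973/(1 + 4.439) = 0.9144 kJ/s.

0.914 kJ/s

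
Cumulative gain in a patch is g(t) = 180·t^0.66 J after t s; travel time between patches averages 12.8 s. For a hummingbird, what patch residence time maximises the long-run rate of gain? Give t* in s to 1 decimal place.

24.8 s

Maximise g(t)/(T+t): set derivative to zero → g'(t)(T+t) = g(t).
g'(t) = 0.66·180·t^-0.34. Setting 0.66·180·t^-0.34 = 180·t^0.66/(12.8+t) gives 0.66(12.8+t) = t, so 0.34·t = 0.66×12.8.
t* = 0.66×12.8/0.34 = 24.85 s.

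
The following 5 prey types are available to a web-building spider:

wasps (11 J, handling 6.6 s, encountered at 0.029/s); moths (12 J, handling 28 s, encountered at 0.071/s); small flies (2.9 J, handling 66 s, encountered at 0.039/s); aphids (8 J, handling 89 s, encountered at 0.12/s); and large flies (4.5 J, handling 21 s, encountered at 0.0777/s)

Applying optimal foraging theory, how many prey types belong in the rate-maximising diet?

2

Rank by E/h (J/s): wasps 1.67, moths 0.429, large flies 0.214, aphids 0.0899, small flies 0.0439. Include each in turn until the next type's E/h falls below the running intake rate.
Rate on top 1: 0.2678. moths: 0.429 > 0.2678 → include.
Rate on top 2: 0.3683. large flies: 0.214 < 0.3683 → exclude; stop.
Optimal diet: wasps, moths — 2 of 5 types.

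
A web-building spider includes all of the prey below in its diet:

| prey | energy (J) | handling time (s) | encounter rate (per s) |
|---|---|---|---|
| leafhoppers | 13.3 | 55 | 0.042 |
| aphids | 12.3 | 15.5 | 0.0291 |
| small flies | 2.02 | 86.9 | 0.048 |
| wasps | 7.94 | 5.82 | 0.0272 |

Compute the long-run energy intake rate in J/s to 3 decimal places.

R = (0.042×13.3 + 0.0291×12.3 + 0.048×2.02 + 0.0272×7.94) / (1 + 0.042×55 + 0.0291×15.5 + 0.048×86.9 + 0.0272×5.82) = 1.229/8.091 = 0.152 J/s.

0.152 J/s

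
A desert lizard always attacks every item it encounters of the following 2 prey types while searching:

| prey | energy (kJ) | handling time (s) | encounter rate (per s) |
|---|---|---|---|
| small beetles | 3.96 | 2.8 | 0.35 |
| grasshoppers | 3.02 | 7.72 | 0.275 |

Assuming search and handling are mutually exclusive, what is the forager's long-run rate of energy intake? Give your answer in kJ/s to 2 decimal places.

Energy encountered per unit search time: 0.35×3.96 + 0.275×3.02 = 2.216 kJ/s.
Handling time per unit search time: 0.35×2.8 + 0.275×7.72 = 3.103.
Rate = 2.216/(1 + 3.103) = 0.5402 kJ/s.

0.54 kJ/s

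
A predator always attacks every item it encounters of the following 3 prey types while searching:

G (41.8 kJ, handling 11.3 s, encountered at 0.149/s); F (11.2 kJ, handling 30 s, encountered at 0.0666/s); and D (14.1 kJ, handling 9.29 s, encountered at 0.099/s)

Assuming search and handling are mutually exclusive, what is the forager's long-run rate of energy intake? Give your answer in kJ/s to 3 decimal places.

1.494 kJ/s

R = (0.149×41.8 + 0.0666×11.2 + 0.099×14.1) / (1 + 0.149×11.3 + 0.0666×30 + 0.099×9.29) = 8.37/5.601 = 1.494 kJ/s.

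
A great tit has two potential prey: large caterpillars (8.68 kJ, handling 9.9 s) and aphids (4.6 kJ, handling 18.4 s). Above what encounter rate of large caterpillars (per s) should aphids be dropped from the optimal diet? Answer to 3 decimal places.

0.040 per s

At the threshold, the rate on large caterpillars alone equals the profitability of aphids: λ·8.68/(1 + λ·9.9) = 4.6/18.4 = 0.25.
Rearranging, λ(8.68 − 0.25×9.9) = 0.25, so λ = 0.25/6.205 = 0.04029 per s.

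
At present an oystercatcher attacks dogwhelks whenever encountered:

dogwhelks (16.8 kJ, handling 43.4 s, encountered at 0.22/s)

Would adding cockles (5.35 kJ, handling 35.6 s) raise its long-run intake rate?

Current rate: (0.22×16.8)/(1 + 0.22×43.4) = 0.3504 kJ/s.
Profitability of cockles: 5.35/35.6 = 0.1503 kJ/s.
Since 0.1503 < R, time spent handling cockles is better spent searching.

No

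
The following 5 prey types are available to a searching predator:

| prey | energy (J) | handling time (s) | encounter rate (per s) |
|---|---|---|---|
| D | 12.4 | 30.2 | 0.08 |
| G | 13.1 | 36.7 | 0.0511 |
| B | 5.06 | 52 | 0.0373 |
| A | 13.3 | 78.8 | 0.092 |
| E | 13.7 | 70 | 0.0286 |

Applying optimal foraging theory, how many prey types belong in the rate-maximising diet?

Rank by E/h (J/s): D 0.411, G 0.357, E 0.196, A 0.169, B 0.0973. Include each in turn until the next type's E/h falls below the running intake rate.
Rate on top 1: 0.2904. G: 0.357 > 0.2904 → include.
Rate on top 2: 0.314. E: 0.196 < 0.314 → exclude; stop.
Optimal diet: D, G — 2 of 5 types.

2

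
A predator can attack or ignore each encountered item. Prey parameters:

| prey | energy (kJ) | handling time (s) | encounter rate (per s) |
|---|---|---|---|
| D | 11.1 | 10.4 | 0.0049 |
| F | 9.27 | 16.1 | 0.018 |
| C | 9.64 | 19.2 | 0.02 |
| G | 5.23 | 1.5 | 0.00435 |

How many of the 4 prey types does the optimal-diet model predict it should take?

Profitabilities (E/h, kJ/s): G 3.49, D 1.07, F 0.576, C 0.502. Add prey in this order while the next type's profitability exceeds the intake rate on those already taken.
Rate on top 1: 0.0226. D: 1.07 > 0.0226 → include.
Rate on top 2: 0.07295. F: 0.576 > 0.07295 → include.
Rate on top 3: 0.1811. C: 0.502 > 0.1811 → include.
Optimal diet: G, D, F, C — 4 of 4 types.

4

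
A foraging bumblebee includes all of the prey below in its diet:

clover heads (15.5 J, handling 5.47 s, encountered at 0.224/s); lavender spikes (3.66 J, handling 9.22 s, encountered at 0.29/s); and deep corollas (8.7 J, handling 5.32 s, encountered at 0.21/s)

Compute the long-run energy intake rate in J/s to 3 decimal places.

1.057 J/s

R = (0.224×15.5 + 0.29×3.66 + 0.21×8.7) / (1 + 0.224×5.47 + 0.29×9.22 + 0.21×5.32) = 6.36/6.016 = 1.057 J/s.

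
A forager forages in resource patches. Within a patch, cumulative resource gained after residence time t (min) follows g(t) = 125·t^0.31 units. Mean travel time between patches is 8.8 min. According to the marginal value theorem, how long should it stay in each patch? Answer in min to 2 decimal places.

Optimal t* satisfies g'(t*) = g(t*)/(T + t*).
g'(t) = 0.31·125·t^-0.69. Setting 0.31·125·t^-0.69 = 125·t^0.31/(8.8+t) gives 0.31(8.8+t) = t, so 0.69·t = 0.31×8.8.
t* = 0.31×8.8/0.69 = 3.954 min.

3.95 min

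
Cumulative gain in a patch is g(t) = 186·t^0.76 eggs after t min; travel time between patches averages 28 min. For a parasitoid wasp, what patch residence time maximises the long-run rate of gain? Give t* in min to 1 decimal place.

88.7 min

Optimal t* satisfies g'(t*) = g(t*)/(T + t*).
g'(t) = 0.76·186·t^-0.24. Setting 0.76·186·t^-0.24 = 186·t^0.76/(28+t) gives 0.76(28+t) = t, so 0.24·t = 0.76×28.
t* = 0.76×28/0.24 = 88.67 min.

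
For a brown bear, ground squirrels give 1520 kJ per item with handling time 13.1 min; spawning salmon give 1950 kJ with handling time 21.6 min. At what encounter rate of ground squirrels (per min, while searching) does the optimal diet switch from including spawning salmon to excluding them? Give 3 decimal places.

0.268 per min

The zero-one rule: include spawning salmon iff E₂/h₂ > λE₁/(1+λh₁). Equality gives the switch point.
λE₁h₂ = E₂ + λE₂h₁ ⇒ λ = E₂/(E₁h₂ − E₂h₁) = 1950/(3.283e+04 − 2.554e+04) = 0.2676 per min.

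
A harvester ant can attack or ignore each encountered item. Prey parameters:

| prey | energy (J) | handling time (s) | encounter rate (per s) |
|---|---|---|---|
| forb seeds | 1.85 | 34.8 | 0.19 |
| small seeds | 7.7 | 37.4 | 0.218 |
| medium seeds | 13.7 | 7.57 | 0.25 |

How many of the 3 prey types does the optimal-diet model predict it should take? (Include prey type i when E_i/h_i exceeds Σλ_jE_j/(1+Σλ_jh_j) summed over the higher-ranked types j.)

Profitabilities (E/h, J/s): medium seeds 1.81, small seeds 0.206, forb seeds 0.0532. Add prey in this order while the next type's profitability exceeds the intake rate on those already taken.
Rate on top 1: 1.184. small seeds: 0.206 < 1.184 → exclude; stop.
Optimal diet: medium seeds — 1 of 3 types.

1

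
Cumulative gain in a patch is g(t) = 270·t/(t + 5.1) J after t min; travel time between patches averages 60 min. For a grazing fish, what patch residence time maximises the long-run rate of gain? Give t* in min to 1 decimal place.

By the marginal value theorem, leave when the instantaneous gain rate g'(t) equals the habitat-wide average g(t)/(T + t).
g'(t) = 270·5.1/(t + 5.1)². Setting 270·5.1/(t+5.1)² = 270t/[(t+5.1)(60+t)] gives 5.1(60+t) = t(t+5.1), so t² = 5.1×60 = 306.
t* = √306 = 17.49 min.

17.5 min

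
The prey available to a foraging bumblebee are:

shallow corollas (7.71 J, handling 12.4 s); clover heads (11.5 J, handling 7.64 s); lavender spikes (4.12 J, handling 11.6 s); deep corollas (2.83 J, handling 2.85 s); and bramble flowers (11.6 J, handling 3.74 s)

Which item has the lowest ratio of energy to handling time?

Profitability E/h (J/s): shallow corollas = 7.71/12.4 = 0.622, clover heads = 11.5/7.64 = 1.51, lavender spikes = 4.12/11.6 = 0.355, deep corollas = 2.83/2.85 = 0.993, bramble flowers = 11.6/3.74 = 3.1.
Ranked: bramble flowers > clover heads > deep corollas > shallow corollas > lavender spikes.

lavender spikes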